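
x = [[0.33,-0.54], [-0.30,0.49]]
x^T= [[0.33, -0.3], [-0.54, 0.49]]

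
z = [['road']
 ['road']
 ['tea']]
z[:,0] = ['road', 'road', 'tea']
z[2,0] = 'tea'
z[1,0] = 'road'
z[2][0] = 'tea'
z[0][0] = 'road'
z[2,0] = 'tea'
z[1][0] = 'road'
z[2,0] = 'tea'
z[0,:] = ['road']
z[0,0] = 'road'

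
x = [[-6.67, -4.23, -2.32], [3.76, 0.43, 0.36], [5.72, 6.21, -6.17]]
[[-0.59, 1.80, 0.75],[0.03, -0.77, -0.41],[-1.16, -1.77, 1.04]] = x @ [[-0.02,  -0.19,  -0.10], [0.05,  -0.12,  0.08], [0.22,  -0.01,  -0.18]]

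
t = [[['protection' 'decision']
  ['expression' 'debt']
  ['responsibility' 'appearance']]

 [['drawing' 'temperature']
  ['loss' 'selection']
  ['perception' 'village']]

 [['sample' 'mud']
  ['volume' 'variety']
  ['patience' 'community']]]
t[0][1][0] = 'expression'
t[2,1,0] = 'volume'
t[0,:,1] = ['decision', 'debt', 'appearance']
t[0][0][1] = 'decision'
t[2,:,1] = ['mud', 'variety', 'community']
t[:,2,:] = [['responsibility', 'appearance'], ['perception', 'village'], ['patience', 'community']]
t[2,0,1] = 'mud'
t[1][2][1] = 'village'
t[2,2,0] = 'patience'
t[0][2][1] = 'appearance'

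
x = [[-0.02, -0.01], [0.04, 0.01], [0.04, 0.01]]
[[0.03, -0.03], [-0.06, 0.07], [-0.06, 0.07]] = x@[[-1.09, 1.78],[-1.25, -0.23]]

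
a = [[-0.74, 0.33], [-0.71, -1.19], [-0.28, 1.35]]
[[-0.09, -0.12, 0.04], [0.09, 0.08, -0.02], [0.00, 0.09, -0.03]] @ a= [[0.14, 0.17], [-0.12, -0.09], [-0.06, -0.15]]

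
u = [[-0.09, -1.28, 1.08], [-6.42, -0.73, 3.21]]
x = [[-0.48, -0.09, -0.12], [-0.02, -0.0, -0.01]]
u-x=[[0.39, -1.19, 1.2], [-6.40, -0.73, 3.22]]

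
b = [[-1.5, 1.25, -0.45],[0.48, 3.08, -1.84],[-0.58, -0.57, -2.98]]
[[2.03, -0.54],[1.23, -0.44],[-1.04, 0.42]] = b@[[-0.84,0.19], [0.75,-0.25], [0.37,-0.13]]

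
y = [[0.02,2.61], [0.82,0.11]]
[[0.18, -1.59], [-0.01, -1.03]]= y @ [[-0.02, -1.18], [0.07, -0.6]]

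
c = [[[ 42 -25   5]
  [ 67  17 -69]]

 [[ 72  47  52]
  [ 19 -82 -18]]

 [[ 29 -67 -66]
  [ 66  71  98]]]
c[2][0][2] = -66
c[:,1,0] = [67, 19, 66]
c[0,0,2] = 5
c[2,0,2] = -66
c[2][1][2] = 98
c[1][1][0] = 19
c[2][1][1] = 71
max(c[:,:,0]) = 72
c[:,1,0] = [67, 19, 66]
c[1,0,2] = 52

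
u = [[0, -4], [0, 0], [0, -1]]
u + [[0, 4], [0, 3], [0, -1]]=[[0, 0], [0, 3], [0, -2]]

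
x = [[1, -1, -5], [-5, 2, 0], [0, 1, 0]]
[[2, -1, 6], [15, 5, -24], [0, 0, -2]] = x @[[-3, -1, 4], [0, 0, -2], [-1, 0, 0]]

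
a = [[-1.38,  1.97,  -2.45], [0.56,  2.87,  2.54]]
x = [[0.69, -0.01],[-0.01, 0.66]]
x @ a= [[-0.96, 1.33, -1.72], [0.38, 1.87, 1.7]]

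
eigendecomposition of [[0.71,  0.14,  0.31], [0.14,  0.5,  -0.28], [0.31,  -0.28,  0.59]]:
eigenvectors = [[0.47, -0.69, -0.55], [-0.61, 0.2, -0.77], [-0.64, -0.69, 0.33]]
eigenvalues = [0.1, 0.98, 0.72]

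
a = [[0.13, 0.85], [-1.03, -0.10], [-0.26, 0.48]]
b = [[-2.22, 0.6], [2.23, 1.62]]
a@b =[[1.61, 1.46], [2.06, -0.78], [1.65, 0.62]]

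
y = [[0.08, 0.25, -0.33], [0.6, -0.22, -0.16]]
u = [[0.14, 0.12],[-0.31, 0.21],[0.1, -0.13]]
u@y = [[0.08, 0.01, -0.07],[0.10, -0.12, 0.07],[-0.07, 0.05, -0.01]]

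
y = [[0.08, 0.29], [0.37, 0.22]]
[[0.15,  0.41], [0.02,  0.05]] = y@ [[-0.3, -0.84], [0.6, 1.65]]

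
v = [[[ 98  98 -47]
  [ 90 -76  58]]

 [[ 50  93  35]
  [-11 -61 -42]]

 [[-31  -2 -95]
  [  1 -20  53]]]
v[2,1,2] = 53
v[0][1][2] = 58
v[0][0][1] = 98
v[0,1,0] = 90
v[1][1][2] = -42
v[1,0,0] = 50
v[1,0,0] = 50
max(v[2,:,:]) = 53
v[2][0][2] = -95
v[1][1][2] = -42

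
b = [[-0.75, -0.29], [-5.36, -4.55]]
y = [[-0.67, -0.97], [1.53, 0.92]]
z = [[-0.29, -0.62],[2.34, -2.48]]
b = z @ y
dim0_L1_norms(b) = [6.11, 4.84]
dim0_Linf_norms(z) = [2.34, 2.48]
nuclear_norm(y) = 2.51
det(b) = 1.86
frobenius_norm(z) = 3.48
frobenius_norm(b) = 7.08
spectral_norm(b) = 7.07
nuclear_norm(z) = 4.05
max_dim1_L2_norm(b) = 7.03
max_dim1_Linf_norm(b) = 5.36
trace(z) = -2.77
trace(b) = -5.30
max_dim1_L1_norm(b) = 9.91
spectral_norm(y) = 2.10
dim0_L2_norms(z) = [2.36, 2.56]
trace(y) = 0.25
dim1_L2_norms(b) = [0.8, 7.03]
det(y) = 0.87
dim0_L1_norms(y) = [2.2, 1.89]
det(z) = 2.17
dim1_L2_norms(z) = [0.68, 3.41]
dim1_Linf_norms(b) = [0.75, 5.36]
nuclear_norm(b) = 7.33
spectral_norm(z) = 3.42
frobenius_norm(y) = 2.14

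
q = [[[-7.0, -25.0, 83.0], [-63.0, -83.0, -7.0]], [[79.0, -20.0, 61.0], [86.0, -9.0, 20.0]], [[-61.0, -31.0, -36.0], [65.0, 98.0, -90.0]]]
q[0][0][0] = -7.0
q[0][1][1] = -83.0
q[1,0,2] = 61.0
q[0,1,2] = -7.0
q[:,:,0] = [[-7.0, -63.0], [79.0, 86.0], [-61.0, 65.0]]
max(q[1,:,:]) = 86.0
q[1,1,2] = 20.0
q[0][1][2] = -7.0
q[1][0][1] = -20.0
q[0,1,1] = -83.0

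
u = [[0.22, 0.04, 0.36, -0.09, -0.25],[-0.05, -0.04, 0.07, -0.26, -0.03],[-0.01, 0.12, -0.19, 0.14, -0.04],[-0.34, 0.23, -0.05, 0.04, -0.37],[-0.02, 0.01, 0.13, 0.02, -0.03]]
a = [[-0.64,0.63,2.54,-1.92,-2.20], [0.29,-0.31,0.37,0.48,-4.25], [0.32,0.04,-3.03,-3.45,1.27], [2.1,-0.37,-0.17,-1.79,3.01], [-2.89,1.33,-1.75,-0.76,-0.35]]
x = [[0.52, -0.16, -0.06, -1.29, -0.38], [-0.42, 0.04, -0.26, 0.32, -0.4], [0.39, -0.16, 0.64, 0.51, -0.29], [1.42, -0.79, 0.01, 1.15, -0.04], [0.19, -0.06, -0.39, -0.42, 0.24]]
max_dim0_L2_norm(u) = 0.45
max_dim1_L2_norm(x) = 1.99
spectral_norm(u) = 0.57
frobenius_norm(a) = 9.38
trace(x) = 2.59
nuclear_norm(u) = 1.57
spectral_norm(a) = 6.69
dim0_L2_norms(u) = [0.41, 0.27, 0.44, 0.31, 0.45]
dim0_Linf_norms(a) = [2.89, 1.33, 3.03, 3.45, 4.25]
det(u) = -0.00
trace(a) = -6.12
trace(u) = -0.00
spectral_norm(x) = 2.16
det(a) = -69.55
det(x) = 0.02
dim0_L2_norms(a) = [3.65, 1.55, 4.34, 4.43, 5.8]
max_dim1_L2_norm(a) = 4.77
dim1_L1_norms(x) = [2.41, 1.44, 1.99, 3.41, 1.3]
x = u @ a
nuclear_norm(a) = 18.05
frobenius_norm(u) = 0.85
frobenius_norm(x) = 2.82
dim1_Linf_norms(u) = [0.36, 0.26, 0.19, 0.37, 0.13]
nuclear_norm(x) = 5.07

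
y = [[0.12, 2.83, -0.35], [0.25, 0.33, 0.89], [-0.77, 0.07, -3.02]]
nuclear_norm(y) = 6.12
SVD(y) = [[0.33, 0.94, -0.12], [-0.24, 0.20, 0.95], [0.91, -0.28, 0.29]] @ diag([3.300309890488061, 2.8169926280896824, 0.002675824185431916]) @ [[-0.22, 0.28, -0.94],[0.14, 0.96, 0.25],[-0.97, 0.07, 0.25]]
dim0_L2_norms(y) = [0.82, 2.85, 3.17]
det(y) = -0.02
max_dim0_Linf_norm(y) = 3.02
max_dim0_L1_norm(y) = 4.26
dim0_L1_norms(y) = [1.14, 3.23, 4.26]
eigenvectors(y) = [[0.3, -0.96, -0.97], [-0.25, -0.18, 0.07], [0.92, 0.2, 0.25]]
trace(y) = -2.57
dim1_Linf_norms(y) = [2.83, 0.89, 3.02]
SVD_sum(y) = [[-0.24,0.3,-1.02], [0.17,-0.22,0.74], [-0.66,0.84,-2.82]] + [[0.36, 2.53, 0.67], [0.08, 0.55, 0.15], [-0.11, -0.77, -0.2]] + [[0.0, -0.00, -0.00],[-0.0, 0.00, 0.0],[-0.0, 0.0, 0.00]]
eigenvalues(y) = [-3.29, 0.71, 0.01]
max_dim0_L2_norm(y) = 3.17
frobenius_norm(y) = 4.34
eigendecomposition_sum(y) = [[-0.23, 0.2, -0.94],[0.19, -0.16, 0.78],[-0.7, 0.60, -2.9]] + [[0.34,2.67,0.61], [0.06,0.49,0.11], [-0.07,-0.54,-0.12]] + [[0.00, -0.04, -0.01], [-0.0, 0.0, 0.00], [-0.00, 0.01, 0.0]]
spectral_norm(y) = 3.30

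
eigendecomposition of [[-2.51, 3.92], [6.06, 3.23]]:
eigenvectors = [[-0.82, -0.42],  [0.58, -0.91]]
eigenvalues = [-5.3, 6.02]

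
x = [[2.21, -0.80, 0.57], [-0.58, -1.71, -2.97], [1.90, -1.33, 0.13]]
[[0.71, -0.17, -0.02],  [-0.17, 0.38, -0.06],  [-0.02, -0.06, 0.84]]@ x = [[1.63, -0.25, 0.91], [-0.71, -0.43, -1.23], [1.59, -1.00, 0.28]]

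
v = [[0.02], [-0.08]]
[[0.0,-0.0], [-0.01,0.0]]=v @ [[0.09, -0.06]]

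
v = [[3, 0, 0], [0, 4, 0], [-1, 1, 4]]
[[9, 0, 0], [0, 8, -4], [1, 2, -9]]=v @ [[3, 0, 0], [0, 2, -1], [1, 0, -2]]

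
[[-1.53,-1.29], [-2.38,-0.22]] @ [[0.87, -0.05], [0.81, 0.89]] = [[-2.38, -1.07], [-2.25, -0.08]]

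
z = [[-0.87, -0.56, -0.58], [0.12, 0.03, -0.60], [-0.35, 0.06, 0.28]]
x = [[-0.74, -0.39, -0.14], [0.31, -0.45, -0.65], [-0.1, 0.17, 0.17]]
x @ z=[[0.65, 0.39, 0.62], [-0.10, -0.23, -0.09], [0.05, 0.07, 0.00]]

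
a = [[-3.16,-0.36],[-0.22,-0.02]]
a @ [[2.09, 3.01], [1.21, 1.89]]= [[-7.04,-10.19], [-0.48,-0.7]]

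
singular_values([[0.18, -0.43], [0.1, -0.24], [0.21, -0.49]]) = [0.75, 0.0]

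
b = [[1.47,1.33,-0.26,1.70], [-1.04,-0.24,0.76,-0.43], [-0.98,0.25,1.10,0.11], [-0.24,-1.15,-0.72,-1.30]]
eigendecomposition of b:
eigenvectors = [[0.32,-0.59,-0.42,0.64], [-0.53,-0.06,-0.48,-0.0], [-0.7,-0.37,-0.33,0.62], [0.35,0.72,0.69,-0.46]]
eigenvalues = [1.68, -0.65, -0.01, -0.0]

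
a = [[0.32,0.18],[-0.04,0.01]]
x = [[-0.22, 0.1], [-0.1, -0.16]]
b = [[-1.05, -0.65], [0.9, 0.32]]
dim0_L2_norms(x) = [0.24, 0.19]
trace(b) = -0.73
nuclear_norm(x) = 0.43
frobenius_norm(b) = 1.56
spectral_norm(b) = 1.55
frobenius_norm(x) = 0.31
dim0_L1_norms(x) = [0.32, 0.26]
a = x @ b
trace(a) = 0.33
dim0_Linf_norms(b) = [1.05, 0.65]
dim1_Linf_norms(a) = [0.32, 0.04]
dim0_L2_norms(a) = [0.32, 0.18]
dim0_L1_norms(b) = [1.95, 0.97]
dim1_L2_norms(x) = [0.24, 0.19]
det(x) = 0.05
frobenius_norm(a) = 0.37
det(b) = 0.25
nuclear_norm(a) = 0.40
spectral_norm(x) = 0.24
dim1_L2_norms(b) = [1.23, 0.96]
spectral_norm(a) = 0.37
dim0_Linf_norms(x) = [0.22, 0.16]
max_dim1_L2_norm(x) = 0.24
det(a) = 0.01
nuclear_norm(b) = 1.71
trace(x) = -0.38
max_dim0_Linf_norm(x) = 0.22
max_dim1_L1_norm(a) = 0.5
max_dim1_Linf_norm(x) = 0.22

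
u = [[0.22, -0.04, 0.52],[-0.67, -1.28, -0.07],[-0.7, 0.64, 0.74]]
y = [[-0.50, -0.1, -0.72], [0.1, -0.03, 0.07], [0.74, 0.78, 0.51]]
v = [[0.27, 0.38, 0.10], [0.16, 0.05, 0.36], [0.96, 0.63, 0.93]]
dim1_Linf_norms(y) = [0.72, 0.1, 0.78]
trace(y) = -0.02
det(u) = -0.91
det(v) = 0.03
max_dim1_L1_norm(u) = 2.08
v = u @ y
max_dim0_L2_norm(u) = 1.43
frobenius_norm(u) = 1.96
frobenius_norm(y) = 1.49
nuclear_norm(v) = 1.94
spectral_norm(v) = 1.57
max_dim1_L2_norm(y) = 1.19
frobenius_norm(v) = 1.60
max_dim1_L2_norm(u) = 1.45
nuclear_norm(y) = 1.94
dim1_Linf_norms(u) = [0.52, 1.28, 0.74]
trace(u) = -0.32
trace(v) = 1.25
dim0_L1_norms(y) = [1.34, 0.91, 1.3]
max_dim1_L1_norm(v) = 2.52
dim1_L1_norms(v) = [0.75, 0.57, 2.52]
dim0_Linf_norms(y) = [0.74, 0.78, 0.72]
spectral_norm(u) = 1.52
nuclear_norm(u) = 3.18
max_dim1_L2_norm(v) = 1.48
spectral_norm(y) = 1.41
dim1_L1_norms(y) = [1.32, 0.2, 2.03]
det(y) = -0.04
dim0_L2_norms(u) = [0.99, 1.43, 0.91]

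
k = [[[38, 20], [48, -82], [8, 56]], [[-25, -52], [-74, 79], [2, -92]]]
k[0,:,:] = [[38, 20], [48, -82], [8, 56]]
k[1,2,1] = -92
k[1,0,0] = -25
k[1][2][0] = 2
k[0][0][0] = 38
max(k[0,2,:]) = 56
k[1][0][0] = -25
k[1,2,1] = -92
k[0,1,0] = 48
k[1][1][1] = 79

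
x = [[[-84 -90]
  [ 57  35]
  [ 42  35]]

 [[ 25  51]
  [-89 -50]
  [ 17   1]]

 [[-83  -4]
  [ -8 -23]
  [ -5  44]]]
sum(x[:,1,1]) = -38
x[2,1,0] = -8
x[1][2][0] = 17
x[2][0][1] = -4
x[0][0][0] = -84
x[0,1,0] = 57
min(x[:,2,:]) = -5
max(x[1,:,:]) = 51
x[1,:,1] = [51, -50, 1]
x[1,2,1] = 1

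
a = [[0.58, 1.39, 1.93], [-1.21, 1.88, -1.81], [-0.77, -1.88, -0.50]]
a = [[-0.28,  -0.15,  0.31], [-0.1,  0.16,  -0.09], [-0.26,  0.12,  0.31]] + [[0.86, 1.54, 1.62], [-1.11, 1.72, -1.72], [-0.51, -2.0, -0.81]]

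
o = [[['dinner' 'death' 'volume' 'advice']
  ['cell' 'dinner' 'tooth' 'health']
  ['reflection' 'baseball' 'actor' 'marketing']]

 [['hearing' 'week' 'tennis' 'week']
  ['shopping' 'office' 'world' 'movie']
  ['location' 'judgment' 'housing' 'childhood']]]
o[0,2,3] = 'marketing'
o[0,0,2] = 'volume'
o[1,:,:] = [['hearing', 'week', 'tennis', 'week'], ['shopping', 'office', 'world', 'movie'], ['location', 'judgment', 'housing', 'childhood']]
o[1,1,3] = 'movie'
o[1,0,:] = ['hearing', 'week', 'tennis', 'week']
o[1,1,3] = 'movie'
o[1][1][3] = 'movie'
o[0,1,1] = 'dinner'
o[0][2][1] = 'baseball'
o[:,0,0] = ['dinner', 'hearing']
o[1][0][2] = 'tennis'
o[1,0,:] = ['hearing', 'week', 'tennis', 'week']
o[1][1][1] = 'office'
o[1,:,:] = [['hearing', 'week', 'tennis', 'week'], ['shopping', 'office', 'world', 'movie'], ['location', 'judgment', 'housing', 'childhood']]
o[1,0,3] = 'week'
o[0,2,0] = 'reflection'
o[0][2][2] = 'actor'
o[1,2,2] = 'housing'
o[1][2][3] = 'childhood'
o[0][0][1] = 'death'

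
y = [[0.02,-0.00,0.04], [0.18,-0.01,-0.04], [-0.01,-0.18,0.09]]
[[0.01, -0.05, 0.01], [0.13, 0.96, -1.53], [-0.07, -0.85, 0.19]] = y @ [[0.73,  4.7,  -7.51], [0.30,  2.64,  1.39], [-0.10,  -3.59,  4.01]]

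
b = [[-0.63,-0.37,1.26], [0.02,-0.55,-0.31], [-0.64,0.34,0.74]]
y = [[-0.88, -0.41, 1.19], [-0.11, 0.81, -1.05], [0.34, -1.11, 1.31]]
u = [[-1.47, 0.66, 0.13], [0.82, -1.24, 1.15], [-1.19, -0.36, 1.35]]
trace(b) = -0.44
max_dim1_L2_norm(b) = 1.46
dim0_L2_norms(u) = [2.06, 1.45, 1.78]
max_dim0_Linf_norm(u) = 1.47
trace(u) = -1.36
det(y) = -0.00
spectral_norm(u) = 2.25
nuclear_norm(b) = 2.71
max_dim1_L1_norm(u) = 3.21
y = b @ u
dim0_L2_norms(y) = [0.95, 1.43, 2.06]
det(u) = -0.01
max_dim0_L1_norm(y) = 3.55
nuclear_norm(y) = 3.50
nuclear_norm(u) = 4.36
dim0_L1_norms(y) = [1.33, 2.33, 3.55]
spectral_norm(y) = 2.48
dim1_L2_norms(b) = [1.46, 0.63, 1.04]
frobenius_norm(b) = 1.90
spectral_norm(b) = 1.73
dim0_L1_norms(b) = [1.29, 1.26, 2.31]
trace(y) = 1.24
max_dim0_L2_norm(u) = 2.06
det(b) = -0.31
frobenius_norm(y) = 2.68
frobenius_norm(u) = 3.08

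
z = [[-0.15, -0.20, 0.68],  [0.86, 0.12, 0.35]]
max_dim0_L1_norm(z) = 1.03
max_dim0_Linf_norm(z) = 0.86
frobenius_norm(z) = 1.18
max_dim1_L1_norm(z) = 1.33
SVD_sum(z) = [[0.18, 0.02, 0.11], [0.78, 0.07, 0.48]] + [[-0.33, -0.22, 0.57], [0.08, 0.05, -0.13]]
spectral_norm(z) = 0.95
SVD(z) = [[0.22, 0.97],  [0.97, -0.22]] @ diag([0.9465572797900951, 0.71093552174327]) @ [[0.85, 0.08, 0.52], [-0.48, -0.31, 0.82]]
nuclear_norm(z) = 1.66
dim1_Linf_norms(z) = [0.68, 0.86]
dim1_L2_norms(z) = [0.72, 0.94]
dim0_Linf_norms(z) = [0.86, 0.2, 0.68]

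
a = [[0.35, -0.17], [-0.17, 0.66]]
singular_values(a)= [0.74, 0.27]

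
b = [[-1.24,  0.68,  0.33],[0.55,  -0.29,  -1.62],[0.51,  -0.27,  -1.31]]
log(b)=[[(0.29+3.14j), (-4.32+0j), (4.49+0j)],[0.06+0.00j, -7.61+3.14j, (9.91+0j)],[-0.40+0.00j, 0.16+0.00j, 0.15+3.14j]]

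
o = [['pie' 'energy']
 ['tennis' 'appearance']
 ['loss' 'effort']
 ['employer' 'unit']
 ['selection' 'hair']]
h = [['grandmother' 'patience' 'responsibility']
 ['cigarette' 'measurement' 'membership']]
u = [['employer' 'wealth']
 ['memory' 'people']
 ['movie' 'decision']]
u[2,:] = ['movie', 'decision']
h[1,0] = 'cigarette'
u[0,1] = 'wealth'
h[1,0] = 'cigarette'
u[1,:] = ['memory', 'people']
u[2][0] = 'movie'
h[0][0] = 'grandmother'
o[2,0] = 'loss'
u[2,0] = 'movie'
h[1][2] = 'membership'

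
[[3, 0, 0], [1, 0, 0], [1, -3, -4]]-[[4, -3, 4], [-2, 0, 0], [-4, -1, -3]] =[[-1, 3, -4], [3, 0, 0], [5, -2, -1]]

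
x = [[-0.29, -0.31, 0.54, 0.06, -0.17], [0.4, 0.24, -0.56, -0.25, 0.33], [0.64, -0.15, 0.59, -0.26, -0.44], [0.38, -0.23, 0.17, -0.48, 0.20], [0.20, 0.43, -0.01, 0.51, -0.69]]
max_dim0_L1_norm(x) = 1.91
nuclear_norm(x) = 3.32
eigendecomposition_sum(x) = [[0.09, -0.21, 0.43, -0.1, -0.18], [-0.09, 0.20, -0.42, 0.10, 0.17], [0.16, -0.35, 0.72, -0.17, -0.3], [0.06, -0.13, 0.27, -0.06, -0.11], [0.01, -0.01, 0.02, -0.01, -0.01]] + [[-0.02, 0.01, 0.01, 0.03, -0.02], [0.13, -0.07, -0.04, -0.22, 0.19], [-0.06, 0.03, 0.02, 0.10, -0.09], [0.23, -0.13, -0.08, -0.38, 0.32], [-0.44, 0.24, 0.15, 0.74, -0.62]] + [[-0.37,-0.11,0.10,0.13,0.04], [0.35,0.11,-0.10,-0.13,-0.03], [0.54,0.16,-0.15,-0.19,-0.05], [0.09,0.03,-0.02,-0.03,-0.01], [0.63,0.19,-0.18,-0.23,-0.06]] + [[0.0, 0.0, -0.00, 0.00, 0.00], [0.01, 0.01, -0.00, 0.0, 0.0], [0.01, 0.01, -0.0, 0.0, 0.00], [0.0, 0.0, -0.00, 0.00, 0.0], [0.01, 0.01, -0.00, 0.00, 0.0]] + [[0.0, 0.00, 0.0, -0.0, -0.00], [-0.00, -0.0, -0.00, 0.0, 0.00], [-0.00, -0.0, -0.00, 0.0, 0.0], [0.0, 0.0, 0.00, -0.0, -0.00], [0.00, 0.00, 0.0, -0.00, -0.00]]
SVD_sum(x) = [[0.06,-0.08,0.38,0.08,-0.34], [-0.07,0.1,-0.47,-0.10,0.42], [0.09,-0.12,0.56,0.12,-0.49], [-0.0,0.0,-0.00,-0.00,0.0], [0.05,-0.07,0.34,0.07,-0.3]] + [[0.03, -0.02, 0.02, -0.04, 0.02],[0.08, -0.08, 0.06, -0.13, 0.06],[0.23, -0.21, 0.16, -0.36, 0.18],[0.30, -0.28, 0.2, -0.48, 0.23],[-0.28, 0.27, -0.19, 0.46, -0.22]] + [[-0.38, -0.21, 0.14, 0.02, 0.14], [0.39, 0.22, -0.15, -0.02, -0.15], [0.33, 0.18, -0.12, -0.02, -0.13], [0.09, 0.05, -0.03, -0.0, -0.03], [0.43, 0.24, -0.16, -0.02, -0.16]] + [[0.00, 0.00, 0.00, 0.00, 0.0],[0.00, 0.0, 0.00, 0.00, 0.00],[-0.0, -0.0, -0.0, -0.0, -0.0],[0.00, 0.00, 0.00, 0.0, 0.0],[0.0, 0.00, 0.00, 0.0, 0.0]] + [[0.0, -0.0, -0.0, 0.00, 0.00],[0.00, -0.00, -0.00, 0.0, 0.00],[0.0, -0.0, -0.00, 0.0, 0.0],[-0.0, 0.00, 0.00, -0.00, -0.00],[-0.0, 0.00, 0.00, -0.00, -0.0]]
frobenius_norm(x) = 1.93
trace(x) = -0.63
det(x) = -0.00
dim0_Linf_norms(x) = [0.64, 0.43, 0.59, 0.51, 0.69]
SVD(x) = [[0.43,-0.05,0.49,-0.76,-0.02], [-0.53,-0.17,-0.51,-0.61,-0.25], [0.62,-0.48,-0.42,0.12,-0.43], [-0.0,-0.62,-0.11,-0.05,0.77], [0.39,0.6,-0.56,-0.19,0.39]] @ diag([1.2272904480263127, 1.120529820491636, 0.9717283004851776, 0.003892541896649422, 0.00018901355477296333]) @ [[0.11, -0.15, 0.73, 0.16, -0.64], [-0.42, 0.4, -0.29, 0.68, -0.33], [-0.79, -0.44, 0.3, 0.04, 0.3], [-0.2, -0.43, -0.51, -0.38, -0.6], [-0.37, 0.66, 0.2, -0.60, -0.14]]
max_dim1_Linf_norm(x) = 0.69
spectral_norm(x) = 1.23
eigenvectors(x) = [[0.44,  0.03,  0.38,  -0.11,  0.37],  [-0.43,  -0.26,  -0.36,  -0.58,  -0.66],  [0.74,  0.12,  -0.55,  -0.54,  -0.2],  [0.28,  -0.44,  -0.09,  -0.23,  0.6],  [0.02,  0.85,  -0.65,  -0.55,  0.14]]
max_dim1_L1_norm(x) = 2.08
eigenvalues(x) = [0.95, -1.08, -0.51, 0.01, -0.0]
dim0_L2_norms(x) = [0.92, 0.64, 0.99, 0.79, 0.92]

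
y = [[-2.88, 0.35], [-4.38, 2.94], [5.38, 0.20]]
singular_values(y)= [7.72, 2.36]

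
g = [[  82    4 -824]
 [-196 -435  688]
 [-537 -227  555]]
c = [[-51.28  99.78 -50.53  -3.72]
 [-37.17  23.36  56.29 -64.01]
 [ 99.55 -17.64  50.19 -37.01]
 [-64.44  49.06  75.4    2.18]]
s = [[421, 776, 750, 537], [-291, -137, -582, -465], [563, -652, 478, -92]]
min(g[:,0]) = -537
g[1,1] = -435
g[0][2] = -824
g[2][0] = -537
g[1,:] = [-196, -435, 688]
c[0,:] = [-51.28, 99.78, -50.53, -3.72]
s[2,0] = 563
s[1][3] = -465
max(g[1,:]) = 688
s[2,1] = -652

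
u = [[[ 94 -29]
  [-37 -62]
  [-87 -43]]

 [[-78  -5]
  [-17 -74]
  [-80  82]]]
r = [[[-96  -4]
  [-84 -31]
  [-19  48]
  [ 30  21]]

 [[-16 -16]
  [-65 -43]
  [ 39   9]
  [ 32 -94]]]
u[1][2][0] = -80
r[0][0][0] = -96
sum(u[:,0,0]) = 16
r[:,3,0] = [30, 32]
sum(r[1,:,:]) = -154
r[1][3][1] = -94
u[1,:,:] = [[-78, -5], [-17, -74], [-80, 82]]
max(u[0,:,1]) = -29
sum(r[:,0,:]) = -132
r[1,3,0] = 32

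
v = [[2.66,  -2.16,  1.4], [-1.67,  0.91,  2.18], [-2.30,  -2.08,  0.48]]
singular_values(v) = [4.02, 3.22, 2.33]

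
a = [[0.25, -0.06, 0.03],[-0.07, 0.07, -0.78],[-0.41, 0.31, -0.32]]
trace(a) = 0.00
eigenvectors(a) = [[-0.72+0.00j, (0.03+0.08j), 0.03-0.08j], [(-0.68+0j), (0.85+0j), 0.85-0.00j], [(0.17+0j), 0.18-0.48j, 0.18+0.48j]]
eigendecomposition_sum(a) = [[0.21-0.00j, (-0.01+0j), 0.03-0.00j], [0.20-0.00j, -0.01+0.00j, 0.03-0.00j], [-0.05+0.00j, 0.00+0.00j, -0.01+0.00j]] + [[(0.02-0.02j), (-0.02+0.01j), (-0-0.04j)], [(-0.13-0.27j), (0.04+0.25j), -0.41-0.13j], [(-0.18+0.02j), (0.15+0.03j), (-0.16+0.21j)]] + [[(0.02+0.02j), (-0.02-0.01j), -0.00+0.04j], [(-0.13+0.27j), 0.04-0.25j, -0.41+0.13j], [(-0.18-0.02j), 0.15-0.03j, -0.16-0.21j]]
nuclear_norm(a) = 1.46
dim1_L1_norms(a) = [0.34, 0.92, 1.04]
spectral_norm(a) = 0.91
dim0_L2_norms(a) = [0.49, 0.32, 0.84]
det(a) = 0.04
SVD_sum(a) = [[0.05, -0.03, 0.12], [-0.26, 0.20, -0.67], [-0.18, 0.14, -0.46]] + [[0.16, -0.09, -0.09], [0.20, -0.11, -0.11], [-0.25, 0.14, 0.14]] + [[0.04, 0.07, 0.0], [-0.01, -0.01, -0.00], [0.02, 0.03, 0.00]]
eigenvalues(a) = [(0.19+0j), (-0.09+0.44j), (-0.09-0.44j)]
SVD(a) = [[-0.14, -0.46, 0.88], [0.81, -0.56, -0.16], [0.56, 0.69, 0.45]] @ diag([0.9130664680518858, 0.45848262592243444, 0.08890054356708539]) @ [[-0.35, 0.26, -0.9],  [-0.78, 0.44, 0.44],  [0.51, 0.86, 0.05]]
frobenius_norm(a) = 1.03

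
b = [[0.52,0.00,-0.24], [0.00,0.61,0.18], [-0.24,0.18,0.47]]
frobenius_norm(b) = 1.02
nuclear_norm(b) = 1.60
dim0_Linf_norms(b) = [0.52, 0.61, 0.47]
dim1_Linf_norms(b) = [0.52, 0.61, 0.47]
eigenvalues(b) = [0.21, 0.58, 0.82]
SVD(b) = [[-0.52, -0.63, 0.57],[0.56, -0.76, -0.33],[0.65, 0.15, 0.75]] @ diag([0.8184416858693161, 0.5753550325718574, 0.20620328155882656]) @ [[-0.52, 0.56, 0.65], [-0.63, -0.76, 0.15], [0.57, -0.33, 0.75]]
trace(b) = 1.60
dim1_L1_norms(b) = [0.76, 0.79, 0.89]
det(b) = 0.10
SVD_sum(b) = [[0.22, -0.24, -0.28],[-0.24, 0.26, 0.3],[-0.28, 0.30, 0.34]] + [[0.23,0.28,-0.05], [0.28,0.33,-0.06], [-0.05,-0.06,0.01]] + [[0.07, -0.04, 0.09], [-0.04, 0.02, -0.05], [0.09, -0.05, 0.12]]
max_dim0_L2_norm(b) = 0.64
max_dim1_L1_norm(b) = 0.89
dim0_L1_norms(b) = [0.76, 0.79, 0.89]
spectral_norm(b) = 0.82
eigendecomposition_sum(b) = [[0.07, -0.04, 0.09], [-0.04, 0.02, -0.05], [0.09, -0.05, 0.12]] + [[0.23, 0.28, -0.05], [0.28, 0.33, -0.06], [-0.05, -0.06, 0.01]] + [[0.22, -0.24, -0.28], [-0.24, 0.26, 0.30], [-0.28, 0.3, 0.34]]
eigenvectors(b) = [[0.57,-0.63,-0.52], [-0.33,-0.76,0.56], [0.75,0.15,0.65]]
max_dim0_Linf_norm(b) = 0.61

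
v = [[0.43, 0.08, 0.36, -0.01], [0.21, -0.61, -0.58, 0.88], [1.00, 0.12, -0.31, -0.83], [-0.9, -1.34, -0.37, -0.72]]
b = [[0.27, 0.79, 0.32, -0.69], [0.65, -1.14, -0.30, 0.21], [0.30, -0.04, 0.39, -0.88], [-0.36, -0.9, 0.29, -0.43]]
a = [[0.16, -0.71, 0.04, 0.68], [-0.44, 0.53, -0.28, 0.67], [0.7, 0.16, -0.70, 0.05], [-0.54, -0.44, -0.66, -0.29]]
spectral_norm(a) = 1.01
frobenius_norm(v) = 2.63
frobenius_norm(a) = 2.00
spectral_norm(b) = 1.72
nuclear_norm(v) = 4.79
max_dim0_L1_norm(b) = 2.87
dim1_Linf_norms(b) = [0.79, 1.14, 0.88, 0.9]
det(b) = -0.00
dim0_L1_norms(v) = [2.54, 2.15, 1.62, 2.44]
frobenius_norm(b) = 2.31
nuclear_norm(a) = 4.00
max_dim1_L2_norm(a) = 1.0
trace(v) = -1.21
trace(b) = -0.91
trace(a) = -0.30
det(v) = -1.14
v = a + b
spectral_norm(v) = 1.88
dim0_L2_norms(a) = [1.0, 1.0, 1.0, 1.0]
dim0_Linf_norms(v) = [1.0, 1.34, 0.58, 0.88]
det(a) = -1.00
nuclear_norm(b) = 3.86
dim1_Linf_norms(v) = [0.43, 0.88, 1.0, 1.34]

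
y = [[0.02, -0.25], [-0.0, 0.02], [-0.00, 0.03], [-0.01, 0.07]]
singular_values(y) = [0.26, 0.01]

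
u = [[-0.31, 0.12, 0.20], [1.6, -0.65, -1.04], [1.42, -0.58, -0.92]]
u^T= [[-0.31, 1.6, 1.42], [0.12, -0.65, -0.58], [0.20, -1.04, -0.92]]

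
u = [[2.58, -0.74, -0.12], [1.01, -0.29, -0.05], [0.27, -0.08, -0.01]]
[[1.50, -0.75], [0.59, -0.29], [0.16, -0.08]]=u @ [[0.52, -0.26], [-0.24, 0.12], [0.16, -0.08]]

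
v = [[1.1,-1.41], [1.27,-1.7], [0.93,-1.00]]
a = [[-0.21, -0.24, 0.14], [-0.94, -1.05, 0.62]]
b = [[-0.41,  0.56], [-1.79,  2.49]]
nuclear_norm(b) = 3.15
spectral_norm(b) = 3.14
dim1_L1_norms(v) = [2.51, 2.97, 1.93]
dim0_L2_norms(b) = [1.84, 2.55]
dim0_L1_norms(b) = [2.2, 3.05]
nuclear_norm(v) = 3.21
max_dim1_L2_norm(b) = 3.07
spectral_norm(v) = 3.09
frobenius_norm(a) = 1.58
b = a @ v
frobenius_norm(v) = 3.09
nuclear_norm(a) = 1.58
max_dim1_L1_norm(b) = 4.28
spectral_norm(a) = 1.58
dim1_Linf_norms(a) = [0.24, 1.05]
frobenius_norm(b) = 3.14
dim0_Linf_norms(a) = [0.94, 1.05, 0.62]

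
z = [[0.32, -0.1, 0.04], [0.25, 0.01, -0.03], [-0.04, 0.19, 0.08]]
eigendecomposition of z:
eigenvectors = [[(0.65+0j), 0.22-0.12j, 0.22+0.12j], [(0.59+0j), 0.06-0.56j, 0.06+0.56j], [(0.48+0j), (-0.79+0j), (-0.79-0j)]]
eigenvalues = [(0.26+0j), (0.08+0.13j), (0.08-0.13j)]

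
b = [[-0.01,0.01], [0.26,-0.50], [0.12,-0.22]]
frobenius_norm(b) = 0.62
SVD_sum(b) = [[-0.01, 0.01],[0.26, -0.50],[0.12, -0.22]] + [[-0.0,  -0.0], [-0.0,  -0.0], [0.00,  0.0]]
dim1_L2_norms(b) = [0.01, 0.56, 0.25]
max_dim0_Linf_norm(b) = 0.5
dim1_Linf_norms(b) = [0.01, 0.5, 0.22]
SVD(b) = [[-0.02, -0.68], [0.91, -0.31], [0.41, 0.66]] @ diag([0.6168967787640324, 0.006193896234251757]) @ [[0.46, -0.89], [0.89, 0.46]]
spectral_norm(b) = 0.62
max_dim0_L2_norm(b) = 0.55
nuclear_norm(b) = 0.62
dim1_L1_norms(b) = [0.02, 0.76, 0.34]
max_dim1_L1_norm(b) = 0.76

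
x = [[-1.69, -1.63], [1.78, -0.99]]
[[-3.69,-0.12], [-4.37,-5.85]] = x @[[-0.76, -2.06], [3.05, 2.21]]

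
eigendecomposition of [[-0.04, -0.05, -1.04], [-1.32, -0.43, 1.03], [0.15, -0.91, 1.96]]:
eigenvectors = [[-0.43+0.00j, (-0.45-0.07j), -0.45+0.07j], [-0.86+0.00j, (0.66+0j), 0.66-0.00j], [(-0.26+0j), (0.43+0.41j), (0.43-0.41j)]]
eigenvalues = [(-0.78+0j), (1.13+0.77j), (1.13-0.77j)]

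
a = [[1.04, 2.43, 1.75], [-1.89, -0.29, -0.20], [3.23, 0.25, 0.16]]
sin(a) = [[0.58,1.70,1.23], [-1.28,0.35,0.26], [2.21,-0.8,-0.59]]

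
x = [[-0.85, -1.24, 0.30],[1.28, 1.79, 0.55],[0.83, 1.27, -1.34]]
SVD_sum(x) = [[-0.86, -1.24, 0.26], [1.16, 1.68, -0.35], [0.96, 1.4, -0.29]] + [[0.01,0.0,0.04], [0.12,0.11,0.9], [-0.14,-0.13,-1.05]] + [[0.0, -0.0, -0.00], [0.0, -0.00, -0.00], [0.00, -0.0, -0.0]]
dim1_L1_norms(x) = [2.39, 3.62, 3.44]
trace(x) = -0.40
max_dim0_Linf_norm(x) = 1.79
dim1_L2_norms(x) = [1.53, 2.27, 2.02]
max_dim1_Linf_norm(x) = 1.79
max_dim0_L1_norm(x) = 4.3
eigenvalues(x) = [1.27, 0.01, -1.68]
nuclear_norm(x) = 4.51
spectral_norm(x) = 3.10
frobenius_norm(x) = 3.40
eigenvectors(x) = [[-0.46, 0.82, -0.36], [0.85, -0.58, -0.02], [0.27, -0.04, 0.93]]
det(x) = -0.02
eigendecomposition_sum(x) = [[-0.70, -0.97, -0.29], [1.3, 1.81, 0.53], [0.41, 0.57, 0.17]] + [[0.01, 0.01, 0.0],[-0.01, -0.0, -0.00],[-0.00, -0.00, -0.00]] + [[-0.16, -0.27, 0.58], [-0.01, -0.01, 0.02], [0.42, 0.7, -1.51]]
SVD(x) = [[-0.49,-0.03,0.87], [0.67,-0.65,0.36], [0.55,0.76,0.34]] @ diag([3.101564160872728, 1.4045575496093448, 0.0042244319440589]) @ [[0.56, 0.81, -0.17], [-0.13, -0.12, -0.98], [0.82, -0.57, -0.04]]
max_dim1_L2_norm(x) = 2.27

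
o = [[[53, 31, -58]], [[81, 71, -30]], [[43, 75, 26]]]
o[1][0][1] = 71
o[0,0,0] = 53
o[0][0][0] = 53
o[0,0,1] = 31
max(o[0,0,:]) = 53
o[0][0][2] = -58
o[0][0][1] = 31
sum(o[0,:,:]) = 26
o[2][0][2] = 26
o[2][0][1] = 75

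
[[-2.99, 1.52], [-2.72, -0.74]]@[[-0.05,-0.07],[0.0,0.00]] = [[0.15, 0.21], [0.14, 0.19]]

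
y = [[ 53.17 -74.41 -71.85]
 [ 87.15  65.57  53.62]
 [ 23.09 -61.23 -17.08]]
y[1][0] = 87.15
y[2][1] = -61.23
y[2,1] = -61.23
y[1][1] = 65.57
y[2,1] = -61.23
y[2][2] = -17.08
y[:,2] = [-71.85, 53.62, -17.08]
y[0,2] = -71.85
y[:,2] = [-71.85, 53.62, -17.08]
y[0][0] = 53.17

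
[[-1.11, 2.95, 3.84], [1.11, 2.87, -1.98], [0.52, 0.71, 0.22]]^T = [[-1.11, 1.11, 0.52], [2.95, 2.87, 0.71], [3.84, -1.98, 0.22]]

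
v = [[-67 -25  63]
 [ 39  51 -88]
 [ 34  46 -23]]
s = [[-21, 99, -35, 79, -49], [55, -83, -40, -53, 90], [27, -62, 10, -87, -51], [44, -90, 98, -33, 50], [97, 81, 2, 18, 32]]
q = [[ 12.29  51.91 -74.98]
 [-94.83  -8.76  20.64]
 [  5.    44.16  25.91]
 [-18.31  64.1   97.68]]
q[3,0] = -18.31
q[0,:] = [12.29, 51.91, -74.98]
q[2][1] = 44.16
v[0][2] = 63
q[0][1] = 51.91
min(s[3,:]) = -90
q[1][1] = -8.76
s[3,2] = 98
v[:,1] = [-25, 51, 46]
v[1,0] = 39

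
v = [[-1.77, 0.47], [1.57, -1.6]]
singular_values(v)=[2.8, 0.75]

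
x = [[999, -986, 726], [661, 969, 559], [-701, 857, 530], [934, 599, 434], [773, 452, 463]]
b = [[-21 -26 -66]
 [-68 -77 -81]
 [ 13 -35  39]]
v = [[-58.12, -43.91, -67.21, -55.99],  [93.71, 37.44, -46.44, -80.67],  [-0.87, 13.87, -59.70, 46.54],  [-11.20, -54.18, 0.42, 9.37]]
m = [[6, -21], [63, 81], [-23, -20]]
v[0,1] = -43.91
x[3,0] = 934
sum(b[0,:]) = -113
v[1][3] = -80.67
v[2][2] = -59.7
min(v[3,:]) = -54.18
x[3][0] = 934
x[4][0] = 773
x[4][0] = 773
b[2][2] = 39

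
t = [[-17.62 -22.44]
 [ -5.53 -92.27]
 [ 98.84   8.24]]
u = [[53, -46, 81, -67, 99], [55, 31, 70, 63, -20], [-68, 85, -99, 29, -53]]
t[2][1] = 8.24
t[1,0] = -5.53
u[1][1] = 31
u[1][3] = 63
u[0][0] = 53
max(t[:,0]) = 98.84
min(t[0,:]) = -22.44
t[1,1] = -92.27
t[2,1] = 8.24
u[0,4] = 99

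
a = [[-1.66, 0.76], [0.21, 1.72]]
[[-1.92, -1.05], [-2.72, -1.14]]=a @ [[0.41, 0.31], [-1.63, -0.70]]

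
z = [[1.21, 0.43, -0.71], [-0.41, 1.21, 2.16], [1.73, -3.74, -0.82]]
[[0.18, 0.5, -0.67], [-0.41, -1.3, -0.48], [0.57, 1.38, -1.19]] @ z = [[-1.15,3.19,1.5],  [-0.79,0.05,-2.12],  [-1.93,6.37,3.55]]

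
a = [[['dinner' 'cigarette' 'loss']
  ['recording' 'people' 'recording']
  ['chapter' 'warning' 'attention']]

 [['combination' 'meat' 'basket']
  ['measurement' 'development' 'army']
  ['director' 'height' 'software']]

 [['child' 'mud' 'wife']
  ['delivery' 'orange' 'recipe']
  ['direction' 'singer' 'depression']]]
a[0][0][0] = 'dinner'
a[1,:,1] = ['meat', 'development', 'height']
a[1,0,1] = 'meat'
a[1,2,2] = 'software'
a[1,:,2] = ['basket', 'army', 'software']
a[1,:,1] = ['meat', 'development', 'height']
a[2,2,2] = 'depression'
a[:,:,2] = [['loss', 'recording', 'attention'], ['basket', 'army', 'software'], ['wife', 'recipe', 'depression']]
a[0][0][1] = 'cigarette'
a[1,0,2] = 'basket'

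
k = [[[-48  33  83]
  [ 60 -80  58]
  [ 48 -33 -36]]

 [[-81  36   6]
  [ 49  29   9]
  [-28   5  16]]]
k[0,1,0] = 60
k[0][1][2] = 58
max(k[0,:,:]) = 83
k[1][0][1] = 36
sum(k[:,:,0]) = 0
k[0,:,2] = [83, 58, -36]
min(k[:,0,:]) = -81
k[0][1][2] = 58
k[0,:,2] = [83, 58, -36]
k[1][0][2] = 6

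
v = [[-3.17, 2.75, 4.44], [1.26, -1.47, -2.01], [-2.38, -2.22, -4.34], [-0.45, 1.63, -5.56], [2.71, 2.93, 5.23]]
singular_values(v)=[10.64, 4.89, 3.79]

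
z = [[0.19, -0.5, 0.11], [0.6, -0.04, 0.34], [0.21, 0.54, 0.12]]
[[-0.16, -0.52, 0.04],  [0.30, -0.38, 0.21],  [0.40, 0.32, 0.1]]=z @ [[0.35, -0.58, 0.33], [0.53, 0.82, 0.05], [0.32, 0.01, 0.04]]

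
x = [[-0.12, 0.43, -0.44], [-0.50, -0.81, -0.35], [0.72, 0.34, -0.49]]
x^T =[[-0.12, -0.50, 0.72], [0.43, -0.81, 0.34], [-0.44, -0.35, -0.49]]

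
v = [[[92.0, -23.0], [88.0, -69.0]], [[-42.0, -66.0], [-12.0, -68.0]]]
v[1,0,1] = -66.0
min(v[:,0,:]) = -66.0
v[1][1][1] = -68.0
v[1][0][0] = -42.0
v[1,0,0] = -42.0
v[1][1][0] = -12.0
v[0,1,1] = -69.0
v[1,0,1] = -66.0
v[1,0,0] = -42.0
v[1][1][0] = -12.0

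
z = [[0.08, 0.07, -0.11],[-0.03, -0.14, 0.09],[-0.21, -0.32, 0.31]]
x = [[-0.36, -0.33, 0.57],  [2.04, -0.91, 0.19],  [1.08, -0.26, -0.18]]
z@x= [[-0.00, -0.06, 0.08], [-0.18, 0.11, -0.06], [-0.24, 0.28, -0.24]]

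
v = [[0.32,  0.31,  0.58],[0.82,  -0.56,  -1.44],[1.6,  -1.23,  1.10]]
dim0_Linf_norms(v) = [1.6, 1.23, 1.44]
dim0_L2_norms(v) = [1.83, 1.39, 1.9]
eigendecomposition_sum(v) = [[-0.31, 0.32, 0.23], [0.94, -0.98, -0.69], [0.58, -0.61, -0.43]] + [[0.35, 0.13, -0.03],  [0.41, 0.15, -0.03],  [-0.10, -0.04, 0.01]] + [[0.28, -0.14, 0.38], [-0.53, 0.27, -0.72], [1.12, -0.58, 1.52]]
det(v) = -1.82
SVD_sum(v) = [[0.23, -0.17, 0.13], [0.22, -0.16, 0.13], [1.69, -1.22, 0.95]] + [[-0.16, 0.15, 0.47], [0.53, -0.49, -1.56], [-0.05, 0.04, 0.14]] + [[0.25, 0.33, -0.02], [0.07, 0.09, -0.01], [-0.04, -0.06, 0.0]]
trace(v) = 0.86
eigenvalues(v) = [-1.72, 0.51, 2.07]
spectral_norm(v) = 2.33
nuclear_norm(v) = 4.57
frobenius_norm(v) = 2.98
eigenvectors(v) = [[0.27, -0.64, 0.22], [-0.82, -0.74, -0.41], [-0.51, 0.19, 0.88]]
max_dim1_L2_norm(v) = 2.3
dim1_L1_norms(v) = [1.21, 2.82, 3.93]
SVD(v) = [[-0.13, 0.29, -0.95], [-0.13, -0.95, -0.27], [-0.98, 0.09, 0.17]] @ diag([2.3330063650488606, 1.8017733100740543, 0.4336983280418399]) @ [[-0.74,0.53,-0.42], [-0.31,0.29,0.91], [-0.60,-0.8,0.05]]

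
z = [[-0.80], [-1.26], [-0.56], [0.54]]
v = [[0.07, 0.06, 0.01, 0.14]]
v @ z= [[-0.06]]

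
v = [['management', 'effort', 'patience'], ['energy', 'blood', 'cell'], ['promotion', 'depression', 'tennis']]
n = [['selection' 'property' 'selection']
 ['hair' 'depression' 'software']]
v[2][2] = 'tennis'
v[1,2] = 'cell'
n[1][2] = 'software'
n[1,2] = 'software'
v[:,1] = ['effort', 'blood', 'depression']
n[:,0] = ['selection', 'hair']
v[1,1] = 'blood'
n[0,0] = 'selection'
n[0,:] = ['selection', 'property', 'selection']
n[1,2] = 'software'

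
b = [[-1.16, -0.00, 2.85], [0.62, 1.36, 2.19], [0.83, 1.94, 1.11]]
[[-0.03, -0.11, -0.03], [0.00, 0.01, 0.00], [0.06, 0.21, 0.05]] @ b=[[-0.06, -0.21, -0.36], [0.01, 0.01, 0.02], [0.1, 0.38, 0.69]]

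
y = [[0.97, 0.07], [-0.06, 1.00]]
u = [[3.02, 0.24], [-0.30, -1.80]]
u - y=[[2.05, 0.17],[-0.24, -2.8]]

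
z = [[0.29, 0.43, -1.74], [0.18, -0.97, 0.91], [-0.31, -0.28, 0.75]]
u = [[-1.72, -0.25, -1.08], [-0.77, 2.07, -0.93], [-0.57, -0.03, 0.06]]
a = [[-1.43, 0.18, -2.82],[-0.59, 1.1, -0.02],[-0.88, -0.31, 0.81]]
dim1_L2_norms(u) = [2.05, 2.4, 0.57]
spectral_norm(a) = 3.21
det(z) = 0.29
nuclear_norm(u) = 4.76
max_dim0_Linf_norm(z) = 1.74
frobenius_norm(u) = 3.20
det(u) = -1.61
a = z + u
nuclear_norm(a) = 5.57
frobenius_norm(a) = 3.62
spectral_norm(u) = 2.65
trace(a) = 0.48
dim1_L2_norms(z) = [1.82, 1.34, 0.86]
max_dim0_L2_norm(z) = 2.1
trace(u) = 0.41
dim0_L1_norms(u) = [3.06, 2.35, 2.07]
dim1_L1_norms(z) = [2.46, 2.06, 1.34]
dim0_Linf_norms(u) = [1.72, 2.07, 1.08]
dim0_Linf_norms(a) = [1.43, 1.1, 2.82]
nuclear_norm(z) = 3.19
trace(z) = 0.07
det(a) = -4.42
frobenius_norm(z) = 2.42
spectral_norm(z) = 2.30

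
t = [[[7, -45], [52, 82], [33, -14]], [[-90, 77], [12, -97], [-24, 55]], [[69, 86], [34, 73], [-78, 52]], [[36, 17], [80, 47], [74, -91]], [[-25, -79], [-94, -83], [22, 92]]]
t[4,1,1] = -83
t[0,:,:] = [[7, -45], [52, 82], [33, -14]]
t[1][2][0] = -24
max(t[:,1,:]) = 82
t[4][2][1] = 92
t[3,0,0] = 36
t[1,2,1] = 55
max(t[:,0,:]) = 86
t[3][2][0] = 74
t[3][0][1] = 17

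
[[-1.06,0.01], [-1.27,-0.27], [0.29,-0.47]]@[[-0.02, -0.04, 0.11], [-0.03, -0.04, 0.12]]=[[0.02, 0.04, -0.12], [0.03, 0.06, -0.17], [0.01, 0.01, -0.02]]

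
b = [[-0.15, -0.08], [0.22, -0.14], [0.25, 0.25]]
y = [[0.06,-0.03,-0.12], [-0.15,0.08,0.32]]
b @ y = [[0.0, -0.0, -0.01], [0.03, -0.02, -0.07], [-0.02, 0.01, 0.05]]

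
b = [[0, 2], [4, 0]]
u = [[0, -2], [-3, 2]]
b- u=[[0, 4], [7, -2]]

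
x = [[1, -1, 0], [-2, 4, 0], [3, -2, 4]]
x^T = [[1, -2, 3], [-1, 4, -2], [0, 0, 4]]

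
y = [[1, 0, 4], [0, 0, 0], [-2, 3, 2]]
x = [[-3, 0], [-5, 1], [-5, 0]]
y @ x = [[-23, 0], [0, 0], [-19, 3]]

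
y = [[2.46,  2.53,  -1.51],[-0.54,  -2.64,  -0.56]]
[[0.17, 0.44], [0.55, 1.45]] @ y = [[0.18,  -0.73,  -0.5], [0.57,  -2.44,  -1.64]]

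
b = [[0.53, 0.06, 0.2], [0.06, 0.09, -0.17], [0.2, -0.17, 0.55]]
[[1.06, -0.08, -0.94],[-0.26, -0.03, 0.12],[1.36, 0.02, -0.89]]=b @ [[1.03, -0.2, -1.80], [0.81, 0.08, 1.69], [2.35, 0.13, -0.44]]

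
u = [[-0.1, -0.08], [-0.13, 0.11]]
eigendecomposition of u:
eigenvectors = [[-0.89,0.30],[-0.46,-0.95]]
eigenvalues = [-0.14, 0.15]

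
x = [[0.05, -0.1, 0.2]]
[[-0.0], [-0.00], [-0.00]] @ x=[[0.0, 0.00, 0.00], [0.00, 0.00, 0.0], [0.0, 0.0, 0.00]]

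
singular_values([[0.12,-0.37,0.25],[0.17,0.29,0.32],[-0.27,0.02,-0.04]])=[0.49, 0.47, 0.21]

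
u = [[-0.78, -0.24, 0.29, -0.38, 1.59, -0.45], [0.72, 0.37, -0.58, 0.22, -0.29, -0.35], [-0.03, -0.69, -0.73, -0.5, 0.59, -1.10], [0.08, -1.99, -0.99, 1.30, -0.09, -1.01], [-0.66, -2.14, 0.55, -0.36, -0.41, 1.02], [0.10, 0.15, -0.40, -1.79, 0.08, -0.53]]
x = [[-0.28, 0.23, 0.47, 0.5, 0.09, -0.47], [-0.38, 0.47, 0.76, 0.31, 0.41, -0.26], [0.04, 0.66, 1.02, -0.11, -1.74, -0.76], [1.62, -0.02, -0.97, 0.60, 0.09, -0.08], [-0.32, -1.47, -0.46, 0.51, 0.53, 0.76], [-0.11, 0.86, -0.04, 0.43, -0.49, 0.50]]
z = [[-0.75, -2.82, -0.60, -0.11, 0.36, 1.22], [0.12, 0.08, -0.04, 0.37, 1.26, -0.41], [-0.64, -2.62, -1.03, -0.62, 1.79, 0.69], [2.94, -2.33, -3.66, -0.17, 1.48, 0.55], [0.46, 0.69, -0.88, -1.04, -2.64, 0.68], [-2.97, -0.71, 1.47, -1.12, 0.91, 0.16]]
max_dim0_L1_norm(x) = 3.72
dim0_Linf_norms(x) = [1.62, 1.47, 1.02, 0.6, 1.74, 0.76]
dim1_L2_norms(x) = [0.91, 1.13, 2.26, 1.98, 1.9, 1.2]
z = u @ x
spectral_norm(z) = 6.43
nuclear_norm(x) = 8.44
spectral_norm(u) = 3.20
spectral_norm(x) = 2.89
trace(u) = -0.78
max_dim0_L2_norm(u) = 3.04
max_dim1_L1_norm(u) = 5.46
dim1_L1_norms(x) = [2.04, 2.59, 4.33, 3.38, 4.05, 2.43]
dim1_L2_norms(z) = [3.24, 1.38, 3.52, 5.48, 3.16, 3.69]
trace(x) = 2.84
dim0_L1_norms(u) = [2.37, 5.58, 3.54, 4.55, 3.05, 4.46]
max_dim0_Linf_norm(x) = 1.74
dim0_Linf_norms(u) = [0.78, 2.14, 0.99, 1.79, 1.59, 1.1]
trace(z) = -4.35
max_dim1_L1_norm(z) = 11.13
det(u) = -0.01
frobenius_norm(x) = 4.02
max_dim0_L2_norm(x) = 1.93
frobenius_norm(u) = 5.07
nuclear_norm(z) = 16.05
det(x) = -1.73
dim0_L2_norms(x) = [1.72, 1.9, 1.73, 1.08, 1.93, 1.3]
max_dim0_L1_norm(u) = 5.58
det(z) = 0.02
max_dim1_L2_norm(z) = 5.48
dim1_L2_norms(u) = [1.9, 1.12, 1.68, 2.77, 2.58, 1.92]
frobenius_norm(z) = 8.85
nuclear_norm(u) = 10.15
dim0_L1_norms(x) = [2.75, 3.71, 3.72, 2.46, 3.35, 2.83]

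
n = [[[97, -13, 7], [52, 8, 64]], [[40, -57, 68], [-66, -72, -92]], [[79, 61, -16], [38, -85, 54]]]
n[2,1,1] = -85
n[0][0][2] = 7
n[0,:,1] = [-13, 8]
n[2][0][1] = 61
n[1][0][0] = 40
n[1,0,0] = 40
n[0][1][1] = 8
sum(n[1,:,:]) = -179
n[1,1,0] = -66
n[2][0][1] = 61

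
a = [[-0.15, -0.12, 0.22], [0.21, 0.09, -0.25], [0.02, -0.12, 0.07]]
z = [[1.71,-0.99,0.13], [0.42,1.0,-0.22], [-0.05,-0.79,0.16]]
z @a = [[-0.46, -0.31, 0.63], [0.14, 0.07, -0.17], [-0.16, -0.08, 0.20]]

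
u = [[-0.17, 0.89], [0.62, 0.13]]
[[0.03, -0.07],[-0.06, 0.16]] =u@[[-0.10, 0.26], [0.01, -0.03]]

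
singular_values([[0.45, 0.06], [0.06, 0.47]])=[0.52, 0.4]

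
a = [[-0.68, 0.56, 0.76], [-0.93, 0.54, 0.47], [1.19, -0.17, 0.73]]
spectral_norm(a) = 1.80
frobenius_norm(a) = 2.17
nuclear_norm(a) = 3.01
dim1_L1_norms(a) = [2.0, 1.94, 2.09]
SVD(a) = [[-0.53, -0.54, 0.65], [-0.63, -0.26, -0.73], [0.57, -0.8, -0.20]] @ diag([1.8025474514808613, 1.2081891619268839, 0.0012783435637061832]) @ [[0.90, -0.41, -0.16],[-0.28, -0.26, -0.93],[0.34, 0.88, -0.34]]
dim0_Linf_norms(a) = [1.19, 0.56, 0.76]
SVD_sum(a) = [[-0.86, 0.39, 0.15], [-1.02, 0.46, 0.18], [0.92, -0.42, -0.16]] + [[0.18, 0.17, 0.61], [0.09, 0.08, 0.29], [0.27, 0.25, 0.89]] + [[0.0,0.0,-0.0],  [-0.00,-0.00,0.00],  [-0.00,-0.00,0.0]]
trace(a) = 0.59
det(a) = 0.00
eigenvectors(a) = [[-0.39,0.6,0.34],  [-0.09,0.66,0.88],  [-0.91,-0.45,-0.34]]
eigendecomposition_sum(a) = [[0.22, 0.08, 0.42], [0.05, 0.02, 0.10], [0.52, 0.18, 0.98]] + [[-0.91, 0.48, 0.34], [-0.99, 0.53, 0.37], [0.67, -0.36, -0.25]] + [[0.00, -0.00, -0.00], [0.01, -0.01, -0.0], [-0.0, 0.00, 0.00]]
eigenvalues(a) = [1.22, -0.63, -0.0]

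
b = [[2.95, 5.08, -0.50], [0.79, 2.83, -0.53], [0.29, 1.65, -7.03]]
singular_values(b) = [7.98, 5.64, 0.64]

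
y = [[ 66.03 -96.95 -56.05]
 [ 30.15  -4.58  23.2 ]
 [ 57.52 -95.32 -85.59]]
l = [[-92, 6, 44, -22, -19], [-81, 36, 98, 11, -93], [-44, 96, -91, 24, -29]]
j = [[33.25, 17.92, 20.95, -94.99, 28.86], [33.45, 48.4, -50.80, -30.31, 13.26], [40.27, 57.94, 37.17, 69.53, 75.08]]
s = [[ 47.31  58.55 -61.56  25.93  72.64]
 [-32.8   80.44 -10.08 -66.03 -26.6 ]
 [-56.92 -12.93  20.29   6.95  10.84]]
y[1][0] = 30.15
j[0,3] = -94.99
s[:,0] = [47.31, -32.8, -56.92]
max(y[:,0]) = 66.03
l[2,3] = 24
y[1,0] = 30.15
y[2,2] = -85.59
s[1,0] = -32.8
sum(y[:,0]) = 153.70000000000002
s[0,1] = 58.55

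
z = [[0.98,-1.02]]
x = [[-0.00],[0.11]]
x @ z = [[0.00, 0.00], [0.11, -0.11]]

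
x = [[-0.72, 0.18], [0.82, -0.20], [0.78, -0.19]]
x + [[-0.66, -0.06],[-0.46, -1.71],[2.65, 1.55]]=[[-1.38, 0.12], [0.36, -1.91], [3.43, 1.36]]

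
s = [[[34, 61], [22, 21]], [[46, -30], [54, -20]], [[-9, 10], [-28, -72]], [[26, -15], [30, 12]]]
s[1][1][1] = -20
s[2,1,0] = -28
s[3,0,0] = 26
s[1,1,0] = 54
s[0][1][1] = 21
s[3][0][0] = 26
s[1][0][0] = 46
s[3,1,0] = 30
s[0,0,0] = 34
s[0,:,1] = [61, 21]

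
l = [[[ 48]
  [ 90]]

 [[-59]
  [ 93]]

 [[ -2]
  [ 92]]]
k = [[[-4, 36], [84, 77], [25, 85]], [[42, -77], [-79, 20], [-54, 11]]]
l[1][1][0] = 93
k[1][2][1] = 11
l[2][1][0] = 92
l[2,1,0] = 92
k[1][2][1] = 11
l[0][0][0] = 48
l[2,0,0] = -2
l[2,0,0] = -2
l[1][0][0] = -59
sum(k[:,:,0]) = 14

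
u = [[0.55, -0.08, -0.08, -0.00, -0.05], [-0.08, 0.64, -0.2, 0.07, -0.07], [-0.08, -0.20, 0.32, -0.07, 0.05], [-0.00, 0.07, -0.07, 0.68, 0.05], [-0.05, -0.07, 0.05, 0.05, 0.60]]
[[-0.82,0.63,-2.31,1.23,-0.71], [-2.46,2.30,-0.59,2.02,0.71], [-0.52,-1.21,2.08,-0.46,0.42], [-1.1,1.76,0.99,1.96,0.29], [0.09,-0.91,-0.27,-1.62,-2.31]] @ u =[[-0.28,1.07,-0.92,1.01,-0.48], [-1.53,1.88,-0.56,1.61,0.46], [-0.38,-1.21,1.00,-0.52,0.44], [-0.84,1.13,-0.07,1.40,0.25], [0.26,-0.49,0.09,-1.26,-1.42]]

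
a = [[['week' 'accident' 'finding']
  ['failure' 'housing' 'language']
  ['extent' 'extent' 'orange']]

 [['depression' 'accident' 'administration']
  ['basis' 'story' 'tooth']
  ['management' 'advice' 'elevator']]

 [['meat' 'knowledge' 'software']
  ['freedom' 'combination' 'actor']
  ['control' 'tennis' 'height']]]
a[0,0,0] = 'week'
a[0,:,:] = [['week', 'accident', 'finding'], ['failure', 'housing', 'language'], ['extent', 'extent', 'orange']]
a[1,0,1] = 'accident'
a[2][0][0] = 'meat'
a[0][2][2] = 'orange'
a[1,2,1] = 'advice'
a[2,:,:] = [['meat', 'knowledge', 'software'], ['freedom', 'combination', 'actor'], ['control', 'tennis', 'height']]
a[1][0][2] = 'administration'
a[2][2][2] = 'height'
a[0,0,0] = 'week'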